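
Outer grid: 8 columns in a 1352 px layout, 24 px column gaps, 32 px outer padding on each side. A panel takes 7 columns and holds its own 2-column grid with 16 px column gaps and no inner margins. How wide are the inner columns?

554 px

Take off 64 px of margins, leaving 1288 px.
8c + 7·24 = 1288 → 8c = 1120 → c = 140 px.
Span of 7: 7·140 + 6·24 = 980 + 144 = 1124 px.
Subtracting 1 column gap of 16 leaves 1108 for 2 columns, so d = 554 px.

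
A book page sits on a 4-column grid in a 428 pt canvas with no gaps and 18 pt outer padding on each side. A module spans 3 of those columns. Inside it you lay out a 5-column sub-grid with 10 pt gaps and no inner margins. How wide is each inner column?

Subtract both margins: 428 − 2·18 = 392 pt.
With no gaps, each column is 392/4 = 98 pt.
3-column span = 3·98 = 294 pt.
5d + 4·10 = 294 → 5d = 254 → d = 50.8 pt.

50.8 pt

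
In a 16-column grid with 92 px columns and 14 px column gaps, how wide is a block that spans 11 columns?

1152 px

11 columns plus 10 column gaps: 1012 + 140 = 1152 px.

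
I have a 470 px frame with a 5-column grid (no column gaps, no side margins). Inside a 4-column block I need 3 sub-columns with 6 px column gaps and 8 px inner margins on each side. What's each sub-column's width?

5c = 470 → c = 94 px.
4-column span = 4·94 = 376 px.
Inner content = 376 − 2·8 = 360 px.
3 columns + 2 column gaps: 3d + 2·6 = 360.
3d = 360 − 12 = 348, so d = 116 px.

116 px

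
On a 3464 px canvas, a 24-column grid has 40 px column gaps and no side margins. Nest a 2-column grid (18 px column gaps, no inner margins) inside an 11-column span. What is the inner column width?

24 columns + 23 column gaps: 24c + 23·40 = 3464.
24c = 3464 − 920 = 2544, so c = 106 px.
11-column span = 11·106 + 10·40 = 1566 px.
2d + 1·18 = 1566 → 2d = 1548 → d = 774 px.

774 px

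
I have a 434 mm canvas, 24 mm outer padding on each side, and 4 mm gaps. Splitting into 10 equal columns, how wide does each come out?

35 mm

Subtract both margins: 434 − 2·24 = 386 mm.
386 − 9·4 = 350; ÷10 gives c = 35 mm.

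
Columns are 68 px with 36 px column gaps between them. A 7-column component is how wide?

Span of 7: 7·68 + 6·36 = 476 + 216 = 692 px.

692 px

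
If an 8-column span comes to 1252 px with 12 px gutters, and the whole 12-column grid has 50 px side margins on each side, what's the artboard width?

8c + 7·12 = 1252 → 8c = 1168 → c = 146 px.
Adding margins, columns and gutters: 100 + 1752 + 132 = 1984 px.

1984 px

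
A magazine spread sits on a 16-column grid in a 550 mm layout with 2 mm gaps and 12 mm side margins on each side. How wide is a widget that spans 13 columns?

427 mm

Take off 24 mm of margins, leaving 526 mm.
16 columns + 15 gaps: 16c + 15·2 = 526.
16c = 526 − 30 = 496, so c = 31 mm.
13 columns plus 12 gaps: 403 + 24 = 427 mm.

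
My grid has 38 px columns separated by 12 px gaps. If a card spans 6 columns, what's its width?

288 px

6-column span = 6·38 + 5·12 = 288 px.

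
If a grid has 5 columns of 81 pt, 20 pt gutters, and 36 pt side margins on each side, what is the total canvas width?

557 pt

Total width: 2·36 + 5·81 + 4·20 = 557 pt.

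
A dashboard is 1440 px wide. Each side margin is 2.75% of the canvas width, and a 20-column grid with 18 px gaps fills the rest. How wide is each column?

Margins: 2.75% × 1440 = 39.6 px each, so content = 1440 − 79.2 = 1360.8 px.
1360.8 − 19·18 = 1018.8; ÷20 gives c = 50.94 px.

50.94 px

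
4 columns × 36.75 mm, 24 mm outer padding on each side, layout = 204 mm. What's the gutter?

Take off 48 mm of margins, leaving 156 mm.
4 columns take 4·36.75 = 147 mm; remaining 9 splits into 3 gutters.
g = 9 / 3 = 3 mm.

3 mm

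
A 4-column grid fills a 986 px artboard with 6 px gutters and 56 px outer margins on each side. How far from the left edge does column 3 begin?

496 px

Inside the margins: 986 − 112 = 874 px.
4 columns + 3 gutters: 4c + 3·6 = 874.
4c = 874 − 18 = 856, so c = 214 px.
Each column+gutter stride is 220 px; 2 of them past the 56 px margin is 56 + 440 = 496 px.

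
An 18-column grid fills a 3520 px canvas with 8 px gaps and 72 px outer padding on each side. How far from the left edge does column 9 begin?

1576 px

Take off 144 px of margins, leaving 3376 px.
3376 − 17·8 = 3240; ÷18 gives c = 180 px.
Column 9 starts at margin + 8·(column + gutter) = 72 + 8·188 = 1576 px.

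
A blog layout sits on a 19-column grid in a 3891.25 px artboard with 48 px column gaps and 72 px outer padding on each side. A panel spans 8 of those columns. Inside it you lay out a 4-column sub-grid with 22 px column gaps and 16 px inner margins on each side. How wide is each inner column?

Inside the margins: 3891.25 − 144 = 3747.25 px.
Subtracting 18 column gaps of 48 leaves 2883.25 for 19 columns, so c = 151.75 px.
8-column span = 8·151.75 + 7·48 = 1550 px.
Inner content = 1550 − 2·16 = 1518 px.
4d + 3·22 = 1518 → 4d = 1452 → d = 363 px.

363 px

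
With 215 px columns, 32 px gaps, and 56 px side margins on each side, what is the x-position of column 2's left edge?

Each column+gutter stride is 247 px; 1 of them past the 56 px margin is 56 + 247 = 303 px.

303 px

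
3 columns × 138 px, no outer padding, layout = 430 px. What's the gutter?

3·138 + 2g = 430 → 2g = 16 → g = 8 px.

8 px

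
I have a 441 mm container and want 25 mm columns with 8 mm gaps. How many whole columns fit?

Each extra column adds 25 + 8 = 33 mm.
(441 + 8) / 33 = 13.61, so 13 columns fit.

13 columns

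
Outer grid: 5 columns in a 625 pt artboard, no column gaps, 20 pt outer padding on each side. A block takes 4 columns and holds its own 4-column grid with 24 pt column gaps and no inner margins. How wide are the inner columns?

Inside the margins: 625 − 40 = 585 pt.
585 / 5 = 117 pt per column.
With no column gaps, 4 columns span 4·117 = 468 pt.
468 − 3·24 = 396; ÷4 gives d = 99 pt.

99 pt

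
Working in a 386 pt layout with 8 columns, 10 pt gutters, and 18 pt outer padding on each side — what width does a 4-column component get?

170 pt

Inside the margins: 386 − 36 = 350 pt.
350 − 7·10 = 280; ÷8 gives c = 35 pt.
4-column span = 4·35 + 3·10 = 170 pt.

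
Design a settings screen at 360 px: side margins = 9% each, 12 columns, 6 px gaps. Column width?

Margins: 9% × 360 = 32.4 px each, so content = 360 − 64.8 = 295.2 px.
Subtracting 11 gaps of 6 leaves 229.2 for 12 columns, so c = 19.1 px.

19.1 px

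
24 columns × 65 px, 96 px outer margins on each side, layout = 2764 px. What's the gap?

44 px

Inside the margins: 2764 − 192 = 2572 px.
24·65 + 23g = 2572 → 23g = 1012 → g = 44 px.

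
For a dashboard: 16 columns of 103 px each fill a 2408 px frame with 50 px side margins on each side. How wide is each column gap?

Subtract both margins: 2408 − 2·50 = 2308 px.
16 columns take 16·103 = 1648 px; remaining 660 splits into 15 column gaps.
g = 660 / 15 = 44 px.

44 px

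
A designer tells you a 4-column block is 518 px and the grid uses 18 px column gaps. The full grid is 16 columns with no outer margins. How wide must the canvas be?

2126 px

Subtracting 3 column gaps of 18 leaves 464 for 4 columns, so c = 116 px.
Total width: 16·116 + 15·18 = 2126 px.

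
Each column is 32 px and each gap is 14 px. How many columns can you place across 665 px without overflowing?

14 columns: 14·32 + 13·14 = 630 px ≤ 665.
15 columns: 676 px > 665. So 14.

14 columns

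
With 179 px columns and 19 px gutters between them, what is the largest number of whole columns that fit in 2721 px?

Each extra column adds 179 + 19 = 198 px.
(2721 + 19) / 198 = 13.84, so 13 columns fit.

13 columns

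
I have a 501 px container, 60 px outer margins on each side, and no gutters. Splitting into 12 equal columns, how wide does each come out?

31.75 px

Content width = 501 − 2·60 = 381 px.
12c = 381 → c = 31.75 px.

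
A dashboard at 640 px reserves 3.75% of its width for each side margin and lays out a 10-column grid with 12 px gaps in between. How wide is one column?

48.4 px

Margins: 3.75% × 640 = 24 px each, so content = 640 − 48 = 592 px.
10c + 9·12 = 592 → 10c = 484 → c = 48.4 px.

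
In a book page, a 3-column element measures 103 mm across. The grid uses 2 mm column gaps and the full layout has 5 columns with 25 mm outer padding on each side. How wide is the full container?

3c + 2·2 = 103 → 3c = 99 → c = 33 mm.
Adding margins, columns and gutters: 50 + 165 + 8 = 223 mm.

223 mm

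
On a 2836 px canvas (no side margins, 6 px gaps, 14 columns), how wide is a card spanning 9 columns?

1821 px

14 columns + 13 gaps: 14c + 13·6 = 2836.
14c = 2836 − 78 = 2758, so c = 197 px.
9-column span = 9·197 + 8·6 = 1821 px.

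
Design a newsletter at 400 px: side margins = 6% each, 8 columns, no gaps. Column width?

44 px

Margins: 6% × 400 = 24 px each, so content = 400 − 48 = 352 px.
With no gaps, each column is 352/8 = 44 px.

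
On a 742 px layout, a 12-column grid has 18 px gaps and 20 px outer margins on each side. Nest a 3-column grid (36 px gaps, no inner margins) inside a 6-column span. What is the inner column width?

Take off 40 px of margins, leaving 702 px.
12 columns + 11 gaps: 12c + 11·18 = 702.
12c = 702 − 198 = 504, so c = 42 px.
6 columns plus 5 gaps: 252 + 90 = 342 px.
3d + 2·36 = 342 → 3d = 270 → d = 90 px.

90 px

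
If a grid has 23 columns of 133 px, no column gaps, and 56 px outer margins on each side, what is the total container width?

Total width: 2·56 + 23·133 = 3171 px.

3171 px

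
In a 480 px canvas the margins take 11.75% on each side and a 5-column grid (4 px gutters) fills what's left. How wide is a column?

70.24 px

Each margin = 11.75% of 480 = 56.4 px; content = 480 − 2·56.4 = 367.2 px.
367.2 − 4·4 = 351.2; ÷5 gives c = 70.24 px.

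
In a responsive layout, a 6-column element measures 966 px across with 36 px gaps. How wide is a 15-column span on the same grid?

966 − 5·36 = 786; ÷6 gives c = 131 px.
Span of 15: 15·131 + 14·36 = 1965 + 504 = 2469 px.

2469 px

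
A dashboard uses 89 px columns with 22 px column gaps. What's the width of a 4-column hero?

Span of 4: 4·89 + 3·22 = 356 + 66 = 422 px.

422 px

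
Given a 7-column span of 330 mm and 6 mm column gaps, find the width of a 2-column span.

7 columns + 6 column gaps: 7c + 6·6 = 330.
7c = 330 − 36 = 294, so c = 42 mm.
Span of 2: 2·42 + 1·6 = 84 + 6 = 90 mm.

90 mm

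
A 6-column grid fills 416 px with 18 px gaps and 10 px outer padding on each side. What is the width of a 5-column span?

Inside the margins: 416 − 20 = 396 px.
6c + 5·18 = 396 → 6c = 306 → c = 51 px.
5-column span = 5·51 + 4·18 = 327 px.

327 px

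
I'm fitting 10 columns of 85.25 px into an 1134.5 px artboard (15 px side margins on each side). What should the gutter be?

28 px

Inside the margins: 1134.5 − 30 = 1104.5 px.
10 columns take 10·85.25 = 852.5 px; remaining 252 splits into 9 gutters.
g = 252 / 9 = 28 px.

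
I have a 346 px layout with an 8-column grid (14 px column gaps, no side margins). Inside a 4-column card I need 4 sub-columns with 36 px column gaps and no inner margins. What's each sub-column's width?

8c + 7·14 = 346 → 8c = 248 → c = 31 px.
Span of 4: 4·31 + 3·14 = 124 + 42 = 166 px.
4d + 3·36 = 166 → 4d = 58 → d = 14.5 px.

14.5 px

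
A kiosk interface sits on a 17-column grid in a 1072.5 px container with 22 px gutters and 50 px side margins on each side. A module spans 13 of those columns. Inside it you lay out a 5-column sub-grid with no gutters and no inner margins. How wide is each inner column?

147.7 px

Inside the margins: 1072.5 − 100 = 972.5 px.
972.5 − 16·22 = 620.5; ÷17 gives c = 36.5 px.
13 columns plus 12 gutters: 474.5 + 264 = 738.5 px.
5d = 738.5 → d = 147.7 px.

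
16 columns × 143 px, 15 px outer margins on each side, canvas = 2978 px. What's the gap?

44 px

Inside the margins: 2978 − 30 = 2948 px.
16·143 + 15g = 2948 → 15g = 660 → g = 44 px.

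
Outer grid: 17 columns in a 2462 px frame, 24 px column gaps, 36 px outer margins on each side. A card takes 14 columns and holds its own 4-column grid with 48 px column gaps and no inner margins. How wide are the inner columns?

Inside the margins: 2462 − 72 = 2390 px.
17c + 16·24 = 2390 → 17c = 2006 → c = 118 px.
Span of 14: 14·118 + 13·24 = 1652 + 312 = 1964 px.
1964 − 3·48 = 1820; ÷4 gives d = 455 px.

455 px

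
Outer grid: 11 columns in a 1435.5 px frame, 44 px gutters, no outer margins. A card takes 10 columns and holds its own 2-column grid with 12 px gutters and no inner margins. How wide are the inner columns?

644.5 px

11 columns + 10 gutters: 11c + 10·44 = 1435.5.
11c = 1435.5 − 440 = 995.5, so c = 90.5 px.
10 columns plus 9 gutters: 905 + 396 = 1301 px.
1301 − 1·12 = 1289; ÷2 gives d = 644.5 px.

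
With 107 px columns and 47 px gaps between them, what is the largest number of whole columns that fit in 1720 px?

11 columns: 11·107 + 10·47 = 1647 px ≤ 1720.
12 columns: 1801 px > 1720. So 11.

11 columns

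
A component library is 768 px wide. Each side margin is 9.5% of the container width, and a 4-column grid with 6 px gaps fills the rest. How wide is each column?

151.02 px

Each margin = 9.5% of 768 = 72.96 px; content = 768 − 2·72.96 = 622.08 px.
Subtracting 3 gaps of 6 leaves 604.08 for 4 columns, so c = 151.02 px.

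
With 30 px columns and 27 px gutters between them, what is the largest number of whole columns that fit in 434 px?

k columns need k·30 + (k−1)·27 = k·57 − 27.
k·57 − 27 ≤ 434 → k ≤ 461 / 57 ≈ 8.09, so k = 8.

8 columns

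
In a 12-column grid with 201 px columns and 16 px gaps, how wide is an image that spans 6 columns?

1286 px

Span of 6: 6·201 + 5·16 = 1206 + 80 = 1286 px.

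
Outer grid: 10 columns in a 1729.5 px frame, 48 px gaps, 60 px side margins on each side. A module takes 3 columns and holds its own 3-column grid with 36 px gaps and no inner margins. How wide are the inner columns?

125.75 px

Subtract both margins: 1729.5 − 2·60 = 1609.5 px.
Subtracting 9 gaps of 48 leaves 1177.5 for 10 columns, so c = 117.75 px.
3 columns plus 2 gaps: 353.25 + 96 = 449.25 px.
3 columns + 2 gaps: 3d + 2·36 = 449.25.
3d = 449.25 − 72 = 377.25, so d = 125.75 px.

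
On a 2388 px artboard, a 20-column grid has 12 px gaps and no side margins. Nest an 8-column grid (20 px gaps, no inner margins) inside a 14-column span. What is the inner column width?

191 px

20c + 19·12 = 2388 → 20c = 2160 → c = 108 px.
Span of 14: 14·108 + 13·12 = 1512 + 156 = 1668 px.
8 columns + 7 gaps: 8d + 7·20 = 1668.
8d = 1668 − 140 = 1528, so d = 191 px.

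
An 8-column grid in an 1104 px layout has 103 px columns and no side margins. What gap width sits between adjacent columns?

8·103 + 7g = 1104 → 7g = 280 → g = 40 px.

40 px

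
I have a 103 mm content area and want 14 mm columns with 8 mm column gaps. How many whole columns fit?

5 columns

k columns need k·14 + (k−1)·8 = k·22 − 8.
k·22 − 8 ≤ 103 → k ≤ 111 / 22 ≈ 5.05, so k = 5.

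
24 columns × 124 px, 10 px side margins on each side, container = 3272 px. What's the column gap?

12 px

Take off 20 px of margins, leaving 3252 px.
24 columns take 24·124 = 2976 px; remaining 276 splits into 23 column gaps.
g = 276 / 23 = 12 px.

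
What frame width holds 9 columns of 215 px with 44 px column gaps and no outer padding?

2287 px

Total width: 9·215 + 8·44 = 2287 px.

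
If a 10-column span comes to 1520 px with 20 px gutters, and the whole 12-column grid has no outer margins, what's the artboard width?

10 columns + 9 gutters: 10c + 9·20 = 1520.
10c = 1520 − 180 = 1340, so c = 134 px.
Artboard = 12·134 + 11·20 = 1608 + 220 = 1828 px.

1828 px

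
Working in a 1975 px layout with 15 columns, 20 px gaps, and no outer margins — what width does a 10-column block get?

1310 px

Subtracting 14 gaps of 20 leaves 1695 for 15 columns, so c = 113 px.
10 columns plus 9 gaps: 1130 + 180 = 1310 px.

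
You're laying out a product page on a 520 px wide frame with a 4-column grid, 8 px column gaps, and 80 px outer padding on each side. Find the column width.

Subtract both margins: 520 − 2·80 = 360 px.
Subtracting 3 column gaps of 8 leaves 336 for 4 columns, so c = 84 px.

84 px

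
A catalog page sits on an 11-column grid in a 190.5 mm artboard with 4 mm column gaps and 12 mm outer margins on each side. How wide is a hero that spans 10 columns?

151 mm

Inside the margins: 190.5 − 24 = 166.5 mm.
11c + 10·4 = 166.5 → 11c = 126.5 → c = 11.5 mm.
10 columns plus 9 column gaps: 115 + 36 = 151 mm.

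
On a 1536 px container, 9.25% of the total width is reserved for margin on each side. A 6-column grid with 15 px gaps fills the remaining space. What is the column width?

196.14 px

1536 × (1 − 2·9.25%) = 1536 × 81.5% = 1251.84 px for the columns.
1251.84 − 5·15 = 1176.84; ÷6 gives c = 196.14 px.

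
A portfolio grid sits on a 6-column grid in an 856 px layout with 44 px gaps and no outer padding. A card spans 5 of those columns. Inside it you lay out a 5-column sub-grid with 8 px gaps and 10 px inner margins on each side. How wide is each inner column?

130.8 px

Subtracting 5 gaps of 44 leaves 636 for 6 columns, so c = 106 px.
5-column span = 5·106 + 4·44 = 706 px.
Inner content = 706 − 2·10 = 686 px.
5 columns + 4 gaps: 5d + 4·8 = 686.
5d = 686 − 32 = 654, so d = 130.8 px.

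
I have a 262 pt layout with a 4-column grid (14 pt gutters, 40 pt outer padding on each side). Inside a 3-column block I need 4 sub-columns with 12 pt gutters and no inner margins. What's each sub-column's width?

24.25 pt

Take off 80 pt of margins, leaving 182 pt.
182 − 3·14 = 140; ÷4 gives c = 35 pt.
Span of 3: 3·35 + 2·14 = 105 + 28 = 133 pt.
4d + 3·12 = 133 → 4d = 97 → d = 24.25 pt.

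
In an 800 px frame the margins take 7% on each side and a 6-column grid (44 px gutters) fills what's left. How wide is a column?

78 px

800 × (1 − 2·7%) = 800 × 86% = 688 px for the columns.
6 columns + 5 gutters: 6c + 5·44 = 688.
6c = 688 − 220 = 468, so c = 78 px.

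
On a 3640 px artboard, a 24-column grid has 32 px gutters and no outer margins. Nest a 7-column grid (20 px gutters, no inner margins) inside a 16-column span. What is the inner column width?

3640 − 23·32 = 2904; ÷24 gives c = 121 px.
16 columns plus 15 gutters: 1936 + 480 = 2416 px.
7 columns + 6 gutters: 7d + 6·20 = 2416.
7d = 2416 − 120 = 2296, so d = 328 px.

328 px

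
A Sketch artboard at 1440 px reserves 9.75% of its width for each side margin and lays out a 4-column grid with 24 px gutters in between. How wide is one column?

Each margin = 9.75% of 1440 = 140.4 px; content = 1440 − 2·140.4 = 1159.2 px.
Subtracting 3 gutters of 24 leaves 1087.2 for 4 columns, so c = 271.8 px.

271.8 px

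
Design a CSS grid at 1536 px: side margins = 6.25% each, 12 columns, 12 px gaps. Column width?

Margins: 6.25% × 1536 = 96 px each, so content = 1536 − 192 = 1344 px.
12c + 11·12 = 1344 → 12c = 1212 → c = 101 px.

101 px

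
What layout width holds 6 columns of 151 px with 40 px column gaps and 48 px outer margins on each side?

1202 px

Adding margins, columns and gutters: 96 + 906 + 200 = 1202 px.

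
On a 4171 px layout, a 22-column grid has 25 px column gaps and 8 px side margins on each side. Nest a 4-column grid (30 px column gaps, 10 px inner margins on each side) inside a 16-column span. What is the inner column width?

Subtract both margins: 4171 − 2·8 = 4155 px.
4155 − 21·25 = 3630; ÷22 gives c = 165 px.
16-column span = 16·165 + 15·25 = 3015 px.
Inner content = 3015 − 2·10 = 2995 px.
4 columns + 3 column gaps: 4d + 3·30 = 2995.
4d = 2995 − 90 = 2905, so d = 726.25 px.

726.25 px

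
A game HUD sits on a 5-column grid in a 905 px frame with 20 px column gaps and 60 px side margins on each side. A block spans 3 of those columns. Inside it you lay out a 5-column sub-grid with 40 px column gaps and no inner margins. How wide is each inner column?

Take off 120 px of margins, leaving 785 px.
785 − 4·20 = 705; ÷5 gives c = 141 px.
3-column span = 3·141 + 2·20 = 463 px.
Subtracting 4 column gaps of 40 leaves 303 for 5 columns, so d = 60.6 px.

60.6 px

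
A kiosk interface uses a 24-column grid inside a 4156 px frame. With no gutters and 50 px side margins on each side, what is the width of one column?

169 px

Subtract both margins: 4156 − 2·50 = 4056 px.
4056 / 24 = 169 px per column.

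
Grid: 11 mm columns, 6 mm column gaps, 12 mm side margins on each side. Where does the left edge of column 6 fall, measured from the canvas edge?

Column 6 starts at margin + 5·(column + gutter) = 12 + 5·17 = 97 mm.

97 mm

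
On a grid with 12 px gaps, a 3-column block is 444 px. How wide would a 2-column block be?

292 px

3c + 2·12 = 444 → 3c = 420 → c = 140 px.
2 columns plus 1 gap: 280 + 12 = 292 px.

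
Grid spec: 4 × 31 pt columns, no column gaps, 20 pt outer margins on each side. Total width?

Summing: 40 + 124 = 164 pt.

164 pt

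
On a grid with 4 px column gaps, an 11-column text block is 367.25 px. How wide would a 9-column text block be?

11 columns + 10 column gaps: 11c + 10·4 = 367.25.
11c = 367.25 − 40 = 327.25, so c = 29.75 px.
Span of 9: 9·29.75 + 8·4 = 267.75 + 32 = 299.75 px.

299.75 px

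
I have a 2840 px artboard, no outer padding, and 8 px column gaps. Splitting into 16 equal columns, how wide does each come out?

170 px

16c + 15·8 = 2840 → 16c = 2720 → c = 170 px.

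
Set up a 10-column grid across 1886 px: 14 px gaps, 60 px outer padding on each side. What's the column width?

164 px

Inside the margins: 1886 − 120 = 1766 px.
10 columns + 9 gaps: 10c + 9·14 = 1766.
10c = 1766 − 126 = 1640, so c = 164 px.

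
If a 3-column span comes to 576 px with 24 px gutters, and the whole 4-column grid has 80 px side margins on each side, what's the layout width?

936 px

3c + 2·24 = 576 → 3c = 528 → c = 176 px.
Layout = 2·80 + 4·176 + 3·24 = 160 + 704 + 72 = 936 px.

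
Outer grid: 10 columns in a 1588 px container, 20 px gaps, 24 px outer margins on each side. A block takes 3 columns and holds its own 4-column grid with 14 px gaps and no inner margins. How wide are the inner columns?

Inside the margins: 1588 − 48 = 1540 px.
10 columns + 9 gaps: 10c + 9·20 = 1540.
10c = 1540 − 180 = 1360, so c = 136 px.
3-column span = 3·136 + 2·20 = 448 px.
Subtracting 3 gaps of 14 leaves 406 for 4 columns, so d = 101.5 px.

101.5 px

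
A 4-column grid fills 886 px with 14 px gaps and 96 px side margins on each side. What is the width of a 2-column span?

340 px

Content width = 886 − 2·96 = 694 px.
4 columns + 3 gaps: 4c + 3·14 = 694.
4c = 694 − 42 = 652, so c = 163 px.
2-column span = 2·163 + 1·14 = 340 px.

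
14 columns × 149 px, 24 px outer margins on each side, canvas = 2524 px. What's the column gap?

30 px

Take off 48 px of margins, leaving 2476 px.
14·149 + 13g = 2476 → 13g = 390 → g = 30 px.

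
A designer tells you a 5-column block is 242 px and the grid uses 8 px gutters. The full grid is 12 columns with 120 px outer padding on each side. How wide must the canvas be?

5c + 4·8 = 242 → 5c = 210 → c = 42 px.
Adding margins, columns and gutters: 240 + 504 + 88 = 832 px.

832 px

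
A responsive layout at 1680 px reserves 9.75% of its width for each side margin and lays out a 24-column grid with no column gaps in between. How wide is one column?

56.35 px

Each margin = 9.75% of 1680 = 163.8 px; content = 1680 − 2·163.8 = 1352.4 px.
With no column gaps, each column is 1352.4/24 = 56.35 px.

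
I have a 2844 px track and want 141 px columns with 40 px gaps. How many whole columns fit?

k columns need k·141 + (k−1)·40 = k·181 − 40.
k·181 − 40 ≤ 2844 → k ≤ 2884 / 181 ≈ 15.93, so k = 15.

15 columns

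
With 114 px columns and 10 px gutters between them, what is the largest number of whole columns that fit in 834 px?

6 columns

Each extra column adds 114 + 10 = 124 px.
(834 + 10) / 124 = 6.81, so 6 columns fit.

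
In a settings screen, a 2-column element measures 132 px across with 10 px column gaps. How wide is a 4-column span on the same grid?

274 px

2c + 1·10 = 132 → 2c = 122 → c = 61 px.
4 columns plus 3 column gaps: 244 + 30 = 274 px.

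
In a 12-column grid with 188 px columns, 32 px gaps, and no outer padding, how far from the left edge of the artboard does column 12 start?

2420 px

Before column 12: 11 columns + 11 gaps.
Offset = 11·(188 + 32) = 11·220 = 2420 px.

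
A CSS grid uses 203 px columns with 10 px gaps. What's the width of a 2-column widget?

416 px

2-column span = 2·203 + 1·10 = 416 px.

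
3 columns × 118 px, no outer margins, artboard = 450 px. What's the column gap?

48 px

3·118 + 2g = 450 → 2g = 96 → g = 48 px.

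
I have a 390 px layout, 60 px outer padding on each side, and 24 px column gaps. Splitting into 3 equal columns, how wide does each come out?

Inside the margins: 390 − 120 = 270 px.
270 − 2·24 = 222; ÷3 gives c = 74 px.

74 px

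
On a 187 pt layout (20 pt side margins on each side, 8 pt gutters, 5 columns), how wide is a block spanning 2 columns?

Inside the margins: 187 − 40 = 147 pt.
5c + 4·8 = 147 → 5c = 115 → c = 23 pt.
2-column span = 2·23 + 1·8 = 54 pt.

54 pt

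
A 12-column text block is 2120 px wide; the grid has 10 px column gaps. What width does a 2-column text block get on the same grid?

12c + 11·10 = 2120 → 12c = 2010 → c = 167.5 px.
2-column span = 2·167.5 + 1·10 = 345 px.

345 px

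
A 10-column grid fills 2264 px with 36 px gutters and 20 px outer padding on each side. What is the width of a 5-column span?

1094 px

Inside the margins: 2264 − 40 = 2224 px.
10 columns + 9 gutters: 10c + 9·36 = 2224.
10c = 2224 − 324 = 1900, so c = 190 px.
5-column span = 5·190 + 4·36 = 1094 px.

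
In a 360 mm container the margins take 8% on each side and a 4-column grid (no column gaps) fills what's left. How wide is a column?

Margins: 8% × 360 = 28.8 mm each, so content = 360 − 57.6 = 302.4 mm.
4c = 302.4 → c = 75.6 mm.

75.6 mm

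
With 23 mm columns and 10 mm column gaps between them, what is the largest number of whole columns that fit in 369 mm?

Each extra column adds 23 + 10 = 33 mm.
(369 + 10) / 33 = 11.48, so 11 columns fit.

11 columns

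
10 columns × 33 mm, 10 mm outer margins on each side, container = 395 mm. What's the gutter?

Inside the margins: 395 − 20 = 375 mm.
Columns use 330 mm, leaving 45 mm across 9 gutters = 5 mm each.

5 mm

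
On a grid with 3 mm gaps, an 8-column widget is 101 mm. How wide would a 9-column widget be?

Subtracting 7 gaps of 3 leaves 80 for 8 columns, so c = 10 mm.
9-column span = 9·10 + 8·3 = 114 mm.

114 mm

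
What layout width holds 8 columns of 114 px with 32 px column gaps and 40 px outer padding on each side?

1216 px

Layout = 2·40 + 8·114 + 7·32 = 80 + 912 + 224 = 1216 px.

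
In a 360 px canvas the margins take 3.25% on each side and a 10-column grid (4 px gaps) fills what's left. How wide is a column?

30.06 px

Each margin = 3.25% of 360 = 11.7 px; content = 360 − 2·11.7 = 336.6 px.
10 columns + 9 gaps: 10c + 9·4 = 336.6.
10c = 336.6 − 36 = 300.6, so c = 30.06 px.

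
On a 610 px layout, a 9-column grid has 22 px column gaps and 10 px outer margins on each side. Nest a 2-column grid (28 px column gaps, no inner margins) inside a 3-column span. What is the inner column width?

77 px

Outer content = 610 − 2·10 = 590 px.
590 − 8·22 = 414; ÷9 gives c = 46 px.
Span of 3: 3·46 + 2·22 = 138 + 44 = 182 px.
182 − 1·28 = 154; ÷2 gives d = 77 px.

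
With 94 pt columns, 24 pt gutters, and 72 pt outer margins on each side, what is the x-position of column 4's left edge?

426 pt

Column 4 starts at margin + 3·(column + gutter) = 72 + 3·118 = 426 pt.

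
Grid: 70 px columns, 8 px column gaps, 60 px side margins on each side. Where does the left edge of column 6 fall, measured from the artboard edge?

450 px

Each column+gutter stride is 78 px; 5 of them past the 60 px margin is 60 + 390 = 450 px.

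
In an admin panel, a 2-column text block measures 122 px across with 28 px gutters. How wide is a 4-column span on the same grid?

2 columns + 1 gutter: 2c + 1·28 = 122.
2c = 122 − 28 = 94, so c = 47 px.
4-column span = 4·47 + 3·28 = 272 px.

272 px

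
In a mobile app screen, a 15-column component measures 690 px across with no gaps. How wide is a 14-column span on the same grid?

With no gaps, each column is 690/15 = 46 px.
14-column span = 14·46 = 644 px.

644 px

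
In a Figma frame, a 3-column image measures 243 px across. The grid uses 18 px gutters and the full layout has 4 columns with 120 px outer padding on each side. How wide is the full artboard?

570 px

3c + 2·18 = 243 → 3c = 207 → c = 69 px.
Adding margins, columns and gutters: 240 + 276 + 54 = 570 px.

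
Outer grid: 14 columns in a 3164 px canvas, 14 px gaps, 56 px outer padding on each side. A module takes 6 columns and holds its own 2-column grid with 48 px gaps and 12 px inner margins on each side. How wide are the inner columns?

614 px

Take off 112 px of margins, leaving 3052 px.
14c + 13·14 = 3052 → 14c = 2870 → c = 205 px.
6-column span = 6·205 + 5·14 = 1300 px.
Inner content = 1300 − 2·12 = 1276 px.
2d + 1·48 = 1276 → 2d = 1228 → d = 614 px.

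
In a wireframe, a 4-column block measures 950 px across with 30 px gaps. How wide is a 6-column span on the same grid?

Subtracting 3 gaps of 30 leaves 860 for 4 columns, so c = 215 px.
6 columns plus 5 gaps: 1290 + 150 = 1440 px.

1440 px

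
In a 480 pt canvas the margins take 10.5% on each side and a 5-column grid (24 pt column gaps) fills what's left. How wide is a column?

56.64 pt

480 × (1 − 2·10.5%) = 480 × 79% = 379.2 pt for the columns.
Subtracting 4 column gaps of 24 leaves 283.2 for 5 columns, so c = 56.64 pt.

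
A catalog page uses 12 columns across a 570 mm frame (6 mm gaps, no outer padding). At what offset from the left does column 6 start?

240 mm

Subtracting 11 gaps of 6 leaves 504 for 12 columns, so c = 42 mm.
No margin, so column 6 starts at 5·(column + gutter) = 5·48 = 240 mm.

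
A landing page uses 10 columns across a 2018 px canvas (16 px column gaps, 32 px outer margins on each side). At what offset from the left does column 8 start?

1411 px

Subtract both margins: 2018 − 2·32 = 1954 px.
10c + 9·16 = 1954 → 10c = 1810 → c = 181 px.
Column 8 starts at margin + 7·(column + gutter) = 32 + 7·197 = 1411 px.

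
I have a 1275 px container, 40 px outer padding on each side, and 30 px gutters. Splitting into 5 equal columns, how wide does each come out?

Subtract both margins: 1275 − 2·40 = 1195 px.
5c + 4·30 = 1195 → 5c = 1075 → c = 215 px.

215 px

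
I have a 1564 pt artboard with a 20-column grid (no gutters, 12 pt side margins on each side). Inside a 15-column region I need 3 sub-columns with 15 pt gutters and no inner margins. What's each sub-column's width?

375 pt

Take off 24 pt of margins, leaving 1540 pt.
With no gutters, each column is 1540/20 = 77 pt.
With no gutters, 15 columns span 15·77 = 1155 pt.
3 columns + 2 gutters: 3d + 2·15 = 1155.
3d = 1155 − 30 = 1125, so d = 375 pt.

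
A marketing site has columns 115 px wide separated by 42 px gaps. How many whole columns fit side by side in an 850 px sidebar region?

5 columns

Each extra column adds 115 + 42 = 157 px.
(850 + 42) / 157 = 5.68, so 5 columns fit.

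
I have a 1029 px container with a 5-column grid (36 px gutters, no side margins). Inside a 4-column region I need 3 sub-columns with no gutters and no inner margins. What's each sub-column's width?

272 px

5 columns + 4 gutters: 5c + 4·36 = 1029.
5c = 1029 − 144 = 885, so c = 177 px.
4-column span = 4·177 + 3·36 = 816 px.
With no gutters, each column is 816/3 = 272 px.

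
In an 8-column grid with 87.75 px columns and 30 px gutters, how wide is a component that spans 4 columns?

4 columns plus 3 gutters: 351 + 90 = 441 px.

441 px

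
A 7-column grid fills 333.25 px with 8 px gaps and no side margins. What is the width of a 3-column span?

138.25 px

7 columns + 6 gaps: 7c + 6·8 = 333.25.
7c = 333.25 − 48 = 285.25, so c = 40.75 px.
3-column span = 3·40.75 + 2·8 = 138.25 px.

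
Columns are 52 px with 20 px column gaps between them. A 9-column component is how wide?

9 columns plus 8 column gaps: 468 + 160 = 628 px.

628 px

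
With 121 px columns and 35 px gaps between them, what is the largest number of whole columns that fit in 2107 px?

Each extra column adds 121 + 35 = 156 px.
(2107 + 35) / 156 = 13.73, so 13 columns fit.

13 columns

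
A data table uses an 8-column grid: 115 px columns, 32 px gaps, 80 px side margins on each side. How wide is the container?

1304 px

Adding margins, columns and gutters: 160 + 920 + 224 = 1304 px.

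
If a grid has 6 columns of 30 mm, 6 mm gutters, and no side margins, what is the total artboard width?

210 mm

Artboard = 6·30 + 5·6 = 180 + 30 = 210 mm.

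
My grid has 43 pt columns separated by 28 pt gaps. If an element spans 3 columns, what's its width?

3-column span = 3·43 + 2·28 = 185 pt.

185 pt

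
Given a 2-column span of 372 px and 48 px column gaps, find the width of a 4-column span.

372 − 1·48 = 324; ÷2 gives c = 162 px.
4-column span = 4·162 + 3·48 = 792 px.

792 px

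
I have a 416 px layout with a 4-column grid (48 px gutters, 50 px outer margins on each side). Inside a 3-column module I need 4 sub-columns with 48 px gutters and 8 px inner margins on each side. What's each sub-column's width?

Outer content = 416 − 2·50 = 316 px.
316 − 3·48 = 172; ÷4 gives c = 43 px.
3-column span = 3·43 + 2·48 = 225 px.
Inner content = 225 − 2·8 = 209 px.
4 columns + 3 gutters: 4d + 3·48 = 209.
4d = 209 − 144 = 65, so d = 16.25 px.

16.25 px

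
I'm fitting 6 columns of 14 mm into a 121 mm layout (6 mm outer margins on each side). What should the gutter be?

5 mm

Subtract both margins: 121 − 2·6 = 109 mm.
6·14 + 5g = 109 → 5g = 25 → g = 5 mm.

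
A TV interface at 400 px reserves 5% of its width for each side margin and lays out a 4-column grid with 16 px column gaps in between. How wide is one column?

Each margin = 5% of 400 = 20 px; content = 400 − 2·20 = 360 px.
4 columns + 3 column gaps: 4c + 3·16 = 360.
4c = 360 − 48 = 312, so c = 78 px.

78 px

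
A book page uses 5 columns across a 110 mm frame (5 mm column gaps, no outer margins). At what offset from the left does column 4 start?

5 columns + 4 column gaps: 5c + 4·5 = 110.
5c = 110 − 20 = 90, so c = 18 mm.
Each column+gutter stride is 23 mm; with no margin, 3 of them is 69 mm.

69 mm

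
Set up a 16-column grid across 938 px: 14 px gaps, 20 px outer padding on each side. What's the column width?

Take off 40 px of margins, leaving 898 px.
16 columns + 15 gaps: 16c + 15·14 = 898.
16c = 898 − 210 = 688, so c = 43 px.

43 px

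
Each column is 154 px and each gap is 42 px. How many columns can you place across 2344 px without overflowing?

12 columns: 12·154 + 11·42 = 2310 px ≤ 2344.
13 columns: 2506 px > 2344. So 12.

12 columns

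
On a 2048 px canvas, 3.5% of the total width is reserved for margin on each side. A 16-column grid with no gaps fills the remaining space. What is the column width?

119.04 px

Margins: 3.5% × 2048 = 71.68 px each, so content = 2048 − 143.36 = 1904.64 px.
16c = 1904.64 → c = 119.04 px.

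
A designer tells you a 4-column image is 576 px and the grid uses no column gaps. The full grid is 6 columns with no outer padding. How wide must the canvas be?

864 px

With no column gaps, each column is 576/4 = 144 px.
Total width: 6·144 = 864 px.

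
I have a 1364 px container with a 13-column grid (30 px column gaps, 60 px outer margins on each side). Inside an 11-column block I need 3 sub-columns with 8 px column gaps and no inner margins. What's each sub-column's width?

344 px

Outer content = 1364 − 2·60 = 1244 px.
13c + 12·30 = 1244 → 13c = 884 → c = 68 px.
11 columns plus 10 column gaps: 748 + 300 = 1048 px.
3d + 2·8 = 1048 → 3d = 1032 → d = 344 px.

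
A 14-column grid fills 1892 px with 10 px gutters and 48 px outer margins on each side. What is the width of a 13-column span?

1667 px

Take off 96 px of margins, leaving 1796 px.
14 columns + 13 gutters: 14c + 13·10 = 1796.
14c = 1796 − 130 = 1666, so c = 119 px.
13-column span = 13·119 + 12·10 = 1667 px.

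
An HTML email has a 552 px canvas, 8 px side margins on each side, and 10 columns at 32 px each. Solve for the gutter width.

Content width = 552 − 2·8 = 536 px.
10 columns take 10·32 = 320 px; remaining 216 splits into 9 gutters.
g = 216 / 9 = 24 px.

24 px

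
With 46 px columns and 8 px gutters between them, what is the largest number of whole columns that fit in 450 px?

8 columns

Each extra column adds 46 + 8 = 54 px.
(450 + 8) / 54 = 8.48, so 8 columns fit.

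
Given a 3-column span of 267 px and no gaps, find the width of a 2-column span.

178 px

267 / 3 = 89 px per column.
With no gaps, 2 columns span 2·89 = 178 px.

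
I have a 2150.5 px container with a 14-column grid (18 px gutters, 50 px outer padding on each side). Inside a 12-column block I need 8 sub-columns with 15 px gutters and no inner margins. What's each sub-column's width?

Subtract both margins: 2150.5 − 2·50 = 2050.5 px.
14c + 13·18 = 2050.5 → 14c = 1816.5 → c = 129.75 px.
12-column span = 12·129.75 + 11·18 = 1755 px.
Subtracting 7 gutters of 15 leaves 1650 for 8 columns, so d = 206.25 px.

206.25 px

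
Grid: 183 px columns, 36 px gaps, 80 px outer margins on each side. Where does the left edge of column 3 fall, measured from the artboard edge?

Column 3 starts at margin + 2·(column + gutter) = 80 + 2·219 = 518 px.

518 px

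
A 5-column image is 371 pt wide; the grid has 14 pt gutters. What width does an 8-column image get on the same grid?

5c + 4·14 = 371 → 5c = 315 → c = 63 pt.
8 columns plus 7 gutters: 504 + 98 = 602 pt.

602 pt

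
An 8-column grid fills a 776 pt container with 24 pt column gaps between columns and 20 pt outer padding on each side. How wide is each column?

Take off 40 pt of margins, leaving 736 pt.
Subtracting 7 column gaps of 24 leaves 568 for 8 columns, so c = 71 pt.

71 pt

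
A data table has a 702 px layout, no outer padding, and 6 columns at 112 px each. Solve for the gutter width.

6·112 + 5g = 702 → 5g = 30 → g = 6 px.

6 px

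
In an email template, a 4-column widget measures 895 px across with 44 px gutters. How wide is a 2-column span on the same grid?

425.5 px

Subtracting 3 gutters of 44 leaves 763 for 4 columns, so c = 190.75 px.
2 columns plus 1 gutter: 381.5 + 44 = 425.5 px.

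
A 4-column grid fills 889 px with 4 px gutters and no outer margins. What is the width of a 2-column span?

889 − 3·4 = 877; ÷4 gives c = 219.25 px.
2 columns plus 1 gutter: 438.5 + 4 = 442.5 px.

442.5 px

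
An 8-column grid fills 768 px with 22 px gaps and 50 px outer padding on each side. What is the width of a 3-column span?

236.75 px

Content width = 768 − 2·50 = 668 px.
Subtracting 7 gaps of 22 leaves 514 for 8 columns, so c = 64.25 px.
3-column span = 3·64.25 + 2·22 = 236.75 px.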